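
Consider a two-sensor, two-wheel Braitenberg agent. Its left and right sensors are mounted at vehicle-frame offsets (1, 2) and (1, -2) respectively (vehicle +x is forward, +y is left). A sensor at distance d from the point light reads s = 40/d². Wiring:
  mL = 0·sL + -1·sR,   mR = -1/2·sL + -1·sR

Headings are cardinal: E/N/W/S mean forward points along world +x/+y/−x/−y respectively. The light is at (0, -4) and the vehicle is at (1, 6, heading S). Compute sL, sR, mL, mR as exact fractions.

left sensor world pos  = (3, 5); dL² = 90
right sensor world pos = (-1, 5); dR² = 82
sL = 40/90 = 4/9
sR = 40/82 = 20/41
mL = 0·sL + -1·sR = -20/41
mR = -1/2·sL + -1·sR = -262/369

4/9 20/41 -20/41 -262/369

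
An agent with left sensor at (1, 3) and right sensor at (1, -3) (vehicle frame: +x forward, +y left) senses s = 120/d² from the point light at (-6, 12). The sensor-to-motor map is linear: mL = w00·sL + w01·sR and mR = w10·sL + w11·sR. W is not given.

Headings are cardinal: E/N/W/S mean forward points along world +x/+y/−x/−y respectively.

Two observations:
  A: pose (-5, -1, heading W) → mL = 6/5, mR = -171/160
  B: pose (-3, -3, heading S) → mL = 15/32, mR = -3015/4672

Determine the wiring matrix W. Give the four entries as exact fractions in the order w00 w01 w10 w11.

0 1 -1 -1/2

obs A: pose=(-5,-1,W) → sL=15/32, sR=6/5, mL=6/5, mR=-171/160
obs B: pose=(-3,-3,S) → sL=30/73, sR=15/32, mL=15/32, mR=-3015/4672
sensor matrix S = [[15/32, 6/5], [30/73, 15/32]]; det S = -20439/74752
solve [mL_A; mL_B] = S·[w00; w01] and [mR_A; mR_B] = S·[w10; w11]:
  w00 = 0, w01 = 1, w10 = -1, w11 = -1/2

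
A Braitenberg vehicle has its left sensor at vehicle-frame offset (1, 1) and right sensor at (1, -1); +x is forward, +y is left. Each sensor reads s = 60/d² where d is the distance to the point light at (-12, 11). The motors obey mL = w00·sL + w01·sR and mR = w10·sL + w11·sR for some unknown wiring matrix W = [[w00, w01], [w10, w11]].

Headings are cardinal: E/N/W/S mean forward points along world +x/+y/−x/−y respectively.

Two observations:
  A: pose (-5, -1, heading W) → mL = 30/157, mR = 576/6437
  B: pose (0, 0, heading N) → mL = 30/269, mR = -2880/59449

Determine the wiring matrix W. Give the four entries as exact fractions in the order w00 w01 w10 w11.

obs A: pose=(-5,-1,W) → sL=12/41, sR=60/157, mL=30/157, mR=576/6437
obs B: pose=(0,0,N) → sL=60/221, sR=60/269, mL=30/269, mR=-2880/59449
sensor matrix S = [[12/41, 60/157], [60/221, 60/269]]; det S = -14722560/382673213
solve [mL_A; mL_B] = S·[w00; w01] and [mR_A; mR_B] = S·[w10; w11]:
  w00 = 0, w01 = 1/2, w10 = -1, w11 = 1

0 1/2 -1 1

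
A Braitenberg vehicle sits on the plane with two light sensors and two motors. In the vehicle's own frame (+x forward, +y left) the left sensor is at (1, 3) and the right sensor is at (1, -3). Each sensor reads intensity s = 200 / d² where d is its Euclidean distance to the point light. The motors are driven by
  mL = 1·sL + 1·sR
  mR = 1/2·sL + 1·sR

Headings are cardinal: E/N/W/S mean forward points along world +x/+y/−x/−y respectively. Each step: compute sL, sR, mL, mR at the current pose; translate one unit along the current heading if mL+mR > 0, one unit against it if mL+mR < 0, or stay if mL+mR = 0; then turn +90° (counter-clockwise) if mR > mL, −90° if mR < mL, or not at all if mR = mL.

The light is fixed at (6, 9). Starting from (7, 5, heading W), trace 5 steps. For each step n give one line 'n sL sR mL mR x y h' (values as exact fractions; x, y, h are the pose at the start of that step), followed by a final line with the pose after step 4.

0 200/49 200 10000/49 9900/49 7 5 W
1 100/9 100/9 200/9 50/3 6 5 N
2 200 200/37 7600/37 3900/37 6 6 E
3 25/4 10 65/4 105/8 7 6 S
4 200/49 200 10000/49 9900/49 7 5 W
final 6 5 N

n=0: pose=(7,5,W); sL=200/49, sR=200; mL=10000/49, mR=9900/49; mL+mR=19900/49 → advance +1; mR−mL=-100/49 → turn -1·90°
n=1: pose=(6,5,N); sL=100/9, sR=100/9; mL=200/9, mR=50/3; mL+mR=350/9 → advance +1; mR−mL=-50/9 → turn -1·90°
n=2: pose=(6,6,E); sL=200, sR=200/37; mL=7600/37, mR=3900/37; mL+mR=11500/37 → advance +1; mR−mL=-100 → turn -1·90°
n=3: pose=(7,6,S); sL=25/4, sR=10; mL=65/4, mR=105/8; mL+mR=235/8 → advance +1; mR−mL=-25/8 → turn -1·90°
n=4: pose=(7,5,W); sL=200/49, sR=200; mL=10000/49, mR=9900/49; mL+mR=19900/49 → advance +1; mR−mL=-100/49 → turn -1·90°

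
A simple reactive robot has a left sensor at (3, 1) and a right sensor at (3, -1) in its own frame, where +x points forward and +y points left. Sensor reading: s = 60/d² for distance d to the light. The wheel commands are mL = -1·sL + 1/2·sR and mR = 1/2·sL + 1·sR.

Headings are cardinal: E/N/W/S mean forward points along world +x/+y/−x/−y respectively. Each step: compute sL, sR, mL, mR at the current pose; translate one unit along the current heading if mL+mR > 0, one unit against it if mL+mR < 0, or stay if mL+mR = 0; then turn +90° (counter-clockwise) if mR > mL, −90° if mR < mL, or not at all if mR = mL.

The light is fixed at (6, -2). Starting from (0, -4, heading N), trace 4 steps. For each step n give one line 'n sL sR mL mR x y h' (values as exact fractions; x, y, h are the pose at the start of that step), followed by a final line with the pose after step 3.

n=0: pose=(0,-4,N); sL=6/5, sR=30/13; mL=-3/65, mR=189/65; mL+mR=186/65 → advance +1; mR−mL=192/65 → turn +1·90°
n=1: pose=(0,-3,W); sL=12/17, sR=20/27; mL=-154/459, mR=502/459; mL+mR=116/153 → advance +1; mR−mL=656/459 → turn +1·90°
n=2: pose=(-1,-3,S); sL=15/13, sR=3/4; mL=-81/104, mR=69/52; mL+mR=57/104 → advance +1; mR−mL=219/104 → turn +1·90°
n=3: pose=(-1,-4,E); sL=60/17, sR=12/5; mL=-198/85, mR=354/85; mL+mR=156/85 → advance +1; mR−mL=552/85 → turn +1·90°

0 6/5 30/13 -3/65 189/65 0 -4 N
1 12/17 20/27 -154/459 502/459 0 -3 W
2 15/13 3/4 -81/104 69/52 -1 -3 S
3 60/17 12/5 -198/85 354/85 -1 -4 E
final 0 -4 N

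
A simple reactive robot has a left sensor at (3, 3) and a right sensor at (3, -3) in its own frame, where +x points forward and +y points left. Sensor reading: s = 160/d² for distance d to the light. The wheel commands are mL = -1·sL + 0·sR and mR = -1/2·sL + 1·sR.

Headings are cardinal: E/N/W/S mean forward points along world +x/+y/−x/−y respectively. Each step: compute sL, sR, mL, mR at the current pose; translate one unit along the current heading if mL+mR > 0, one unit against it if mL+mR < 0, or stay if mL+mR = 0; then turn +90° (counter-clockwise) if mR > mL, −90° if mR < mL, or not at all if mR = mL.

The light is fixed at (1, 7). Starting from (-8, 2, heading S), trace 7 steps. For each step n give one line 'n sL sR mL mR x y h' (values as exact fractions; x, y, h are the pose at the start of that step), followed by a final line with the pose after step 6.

0 8/5 10/13 -8/5 -2/65 -8 2 S
1 160/37 32/17 -160/37 -176/629 -8 3 E
2 16/17 16/5 -16/17 232/85 -9 3 N
3 32/41 160/169 -32/41 3856/6929 -9 4 W
4 20/9 8/9 -20/9 -2/9 -8 4 S
5 160/37 160/61 -160/37 1040/2257 -8 5 E
6 16/17 16/5 -16/17 232/85 -9 5 N
final -9 6 W

n=0: pose=(-8,2,S); sL=8/5, sR=10/13; mL=-8/5, mR=-2/65; mL+mR=-106/65 → advance -1; mR−mL=102/65 → turn +1·90°
n=1: pose=(-8,3,E); sL=160/37, sR=32/17; mL=-160/37, mR=-176/629; mL+mR=-2896/629 → advance -1; mR−mL=2544/629 → turn +1·90°
n=2: pose=(-9,3,N); sL=16/17, sR=16/5; mL=-16/17, mR=232/85; mL+mR=152/85 → advance +1; mR−mL=312/85 → turn +1·90°
n=3: pose=(-9,4,W); sL=32/41, sR=160/169; mL=-32/41, mR=3856/6929; mL+mR=-1552/6929 → advance -1; mR−mL=9264/6929 → turn +1·90°
n=4: pose=(-8,4,S); sL=20/9, sR=8/9; mL=-20/9, mR=-2/9; mL+mR=-22/9 → advance -1; mR−mL=2 → turn +1·90°
n=5: pose=(-8,5,E); sL=160/37, sR=160/61; mL=-160/37, mR=1040/2257; mL+mR=-8720/2257 → advance -1; mR−mL=10800/2257 → turn +1·90°
n=6: pose=(-9,5,N); sL=16/17, sR=16/5; mL=-16/17, mR=232/85; mL+mR=152/85 → advance +1; mR−mL=312/85 → turn +1·90°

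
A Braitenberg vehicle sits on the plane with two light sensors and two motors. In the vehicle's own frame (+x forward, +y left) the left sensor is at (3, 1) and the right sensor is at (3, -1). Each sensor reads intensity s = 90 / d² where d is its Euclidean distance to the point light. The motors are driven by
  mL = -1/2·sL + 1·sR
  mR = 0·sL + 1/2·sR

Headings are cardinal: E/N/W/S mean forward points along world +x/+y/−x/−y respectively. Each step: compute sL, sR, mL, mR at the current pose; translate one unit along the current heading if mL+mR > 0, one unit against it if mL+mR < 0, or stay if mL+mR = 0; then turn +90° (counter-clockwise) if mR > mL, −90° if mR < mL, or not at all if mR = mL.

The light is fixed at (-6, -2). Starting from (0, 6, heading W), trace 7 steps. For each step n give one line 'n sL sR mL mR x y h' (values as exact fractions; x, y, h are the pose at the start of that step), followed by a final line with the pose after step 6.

n=0: pose=(0,6,W); sL=45/29, sR=1; mL=13/58, mR=1/2; mL+mR=21/29 → advance +1; mR−mL=8/29 → turn +1·90°
n=1: pose=(-1,6,S); sL=90/61, sR=90/41; mL=3645/2501, mR=45/41; mL+mR=6390/2501 → advance +1; mR−mL=-900/2501 → turn -1·90°
n=2: pose=(-1,5,W); sL=9/4, sR=45/34; mL=27/136, mR=45/68; mL+mR=117/136 → advance +1; mR−mL=63/136 → turn +1·90°
n=3: pose=(-2,5,S); sL=90/41, sR=18/5; mL=513/205, mR=9/5; mL+mR=882/205 → advance +1; mR−mL=-144/205 → turn -1·90°
n=4: pose=(-2,4,W); sL=45/13, sR=9/5; mL=9/130, mR=9/10; mL+mR=63/65 → advance +1; mR−mL=54/65 → turn +1·90°
n=5: pose=(-3,4,S); sL=18/5, sR=90/13; mL=333/65, mR=45/13; mL+mR=558/65 → advance +1; mR−mL=-108/65 → turn -1·90°
n=6: pose=(-3,3,W); sL=45/8, sR=5/2; mL=-5/16, mR=5/4; mL+mR=15/16 → advance +1; mR−mL=25/16 → turn +1·90°

0 45/29 1 13/58 1/2 0 6 W
1 90/61 90/41 3645/2501 45/41 -1 6 S
2 9/4 45/34 27/136 45/68 -1 5 W
3 90/41 18/5 513/205 9/5 -2 5 S
4 45/13 9/5 9/130 9/10 -2 4 W
5 18/5 90/13 333/65 45/13 -3 4 S
6 45/8 5/2 -5/16 5/4 -3 3 W
final -4 3 S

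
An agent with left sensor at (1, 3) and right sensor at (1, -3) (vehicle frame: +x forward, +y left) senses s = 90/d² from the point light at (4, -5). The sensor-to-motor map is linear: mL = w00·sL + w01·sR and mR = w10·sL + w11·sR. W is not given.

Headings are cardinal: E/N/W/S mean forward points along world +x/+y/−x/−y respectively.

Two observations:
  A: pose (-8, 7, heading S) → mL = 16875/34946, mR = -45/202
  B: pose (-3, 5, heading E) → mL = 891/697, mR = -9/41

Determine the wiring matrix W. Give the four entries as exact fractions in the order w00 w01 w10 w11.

obs A: pose=(-8,7,S) → sL=45/101, sR=45/173, mL=16875/34946, mR=-45/202
obs B: pose=(-3,5,E) → sL=18/41, sR=18/17, mL=891/697, mR=-9/41
sensor matrix S = [[45/101, 45/173], [18/41, 18/17]]; det S = 4354560/12178681
solve [mL_A; mL_B] = S·[w00; w01] and [mR_A; mR_B] = S·[w10; w11]:
  w00 = 1/2, w01 = 1, w10 = -1/2, w11 = 0

1/2 1 -1/2 0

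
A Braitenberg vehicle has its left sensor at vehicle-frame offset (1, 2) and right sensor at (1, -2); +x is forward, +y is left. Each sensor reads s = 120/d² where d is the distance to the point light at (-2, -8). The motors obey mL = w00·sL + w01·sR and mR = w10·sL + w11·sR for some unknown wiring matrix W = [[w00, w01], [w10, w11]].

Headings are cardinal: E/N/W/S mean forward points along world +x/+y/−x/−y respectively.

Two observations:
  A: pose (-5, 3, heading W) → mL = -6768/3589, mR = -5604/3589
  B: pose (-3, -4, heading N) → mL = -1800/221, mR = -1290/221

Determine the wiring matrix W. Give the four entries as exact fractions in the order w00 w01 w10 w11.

obs A: pose=(-5,3,W) → sL=120/97, sR=24/37, mL=-6768/3589, mR=-5604/3589
obs B: pose=(-3,-4,N) → sL=60/17, sR=60/13, mL=-1800/221, mR=-1290/221
sensor matrix S = [[120/97, 24/37], [60/17, 60/13]]; det S = 2712960/793169
solve [mL_A; mL_B] = S·[w00; w01] and [mR_A; mR_B] = S·[w10; w11]:
  w00 = -1, w01 = -1, w10 = -1, w11 = -1/2

-1 -1 -1 -1/2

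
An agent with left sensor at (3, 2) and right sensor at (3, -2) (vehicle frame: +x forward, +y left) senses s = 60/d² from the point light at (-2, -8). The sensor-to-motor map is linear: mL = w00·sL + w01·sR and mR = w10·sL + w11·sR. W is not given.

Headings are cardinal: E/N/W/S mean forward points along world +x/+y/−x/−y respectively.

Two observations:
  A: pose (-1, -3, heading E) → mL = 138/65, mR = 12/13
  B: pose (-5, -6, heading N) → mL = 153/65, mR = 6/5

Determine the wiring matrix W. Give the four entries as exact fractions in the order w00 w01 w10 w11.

1 1/2 1 0

obs A: pose=(-1,-3,E) → sL=12/13, sR=12/5, mL=138/65, mR=12/13
obs B: pose=(-5,-6,N) → sL=6/5, sR=30/13, mL=153/65, mR=6/5
sensor matrix S = [[12/13, 12/5], [6/5, 30/13]]; det S = -3168/4225
solve [mL_A; mL_B] = S·[w00; w01] and [mR_A; mR_B] = S·[w10; w11]:
  w00 = 1, w01 = 1/2, w10 = 1, w11 = 0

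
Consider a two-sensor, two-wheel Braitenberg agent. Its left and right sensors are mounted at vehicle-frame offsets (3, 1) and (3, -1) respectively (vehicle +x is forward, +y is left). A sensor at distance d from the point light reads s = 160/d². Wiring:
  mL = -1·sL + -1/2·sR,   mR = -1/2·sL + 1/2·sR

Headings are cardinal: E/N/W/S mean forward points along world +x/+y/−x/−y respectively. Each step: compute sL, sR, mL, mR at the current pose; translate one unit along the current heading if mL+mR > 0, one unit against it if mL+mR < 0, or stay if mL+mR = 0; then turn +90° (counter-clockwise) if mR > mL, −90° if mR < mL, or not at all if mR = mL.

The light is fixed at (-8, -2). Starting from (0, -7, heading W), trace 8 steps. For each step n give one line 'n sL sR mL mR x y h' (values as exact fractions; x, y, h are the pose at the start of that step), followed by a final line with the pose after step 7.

n=0: pose=(0,-7,W); sL=160/61, sR=160/41; mL=-11440/2501, mR=1600/2501; mL+mR=-240/61 → advance -1; mR−mL=13040/2501 → turn +1·90°
n=1: pose=(1,-7,S); sL=40/41, sR=5/4; mL=-525/328, mR=45/328; mL+mR=-60/41 → advance -1; mR−mL=285/164 → turn +1·90°
n=2: pose=(1,-6,E); sL=160/153, sR=160/169; mL=-39280/25857, mR=-1280/25857; mL+mR=-80/51 → advance -1; mR−mL=38000/25857 → turn +1·90°
n=3: pose=(0,-6,N); sL=16/5, sR=80/41; mL=-856/205, mR=-128/205; mL+mR=-24/5 → advance -1; mR−mL=728/205 → turn +1·90°
n=4: pose=(0,-7,W); sL=160/61, sR=160/41; mL=-11440/2501, mR=1600/2501; mL+mR=-240/61 → advance -1; mR−mL=13040/2501 → turn +1·90°
n=5: pose=(1,-7,S); sL=40/41, sR=5/4; mL=-525/328, mR=45/328; mL+mR=-60/41 → advance -1; mR−mL=285/164 → turn +1·90°
n=6: pose=(1,-6,E); sL=160/153, sR=160/169; mL=-39280/25857, mR=-1280/25857; mL+mR=-80/51 → advance -1; mR−mL=38000/25857 → turn +1·90°
n=7: pose=(0,-6,N); sL=16/5, sR=80/41; mL=-856/205, mR=-128/205; mL+mR=-24/5 → advance -1; mR−mL=728/205 → turn +1·90°

0 160/61 160/41 -11440/2501 1600/2501 0 -7 W
1 40/41 5/4 -525/328 45/328 1 -7 S
2 160/153 160/169 -39280/25857 -1280/25857 1 -6 E
3 16/5 80/41 -856/205 -128/205 0 -6 N
4 160/61 160/41 -11440/2501 1600/2501 0 -7 W
5 40/41 5/4 -525/328 45/328 1 -7 S
6 160/153 160/169 -39280/25857 -1280/25857 1 -6 E
7 16/5 80/41 -856/205 -128/205 0 -6 N
final 0 -7 W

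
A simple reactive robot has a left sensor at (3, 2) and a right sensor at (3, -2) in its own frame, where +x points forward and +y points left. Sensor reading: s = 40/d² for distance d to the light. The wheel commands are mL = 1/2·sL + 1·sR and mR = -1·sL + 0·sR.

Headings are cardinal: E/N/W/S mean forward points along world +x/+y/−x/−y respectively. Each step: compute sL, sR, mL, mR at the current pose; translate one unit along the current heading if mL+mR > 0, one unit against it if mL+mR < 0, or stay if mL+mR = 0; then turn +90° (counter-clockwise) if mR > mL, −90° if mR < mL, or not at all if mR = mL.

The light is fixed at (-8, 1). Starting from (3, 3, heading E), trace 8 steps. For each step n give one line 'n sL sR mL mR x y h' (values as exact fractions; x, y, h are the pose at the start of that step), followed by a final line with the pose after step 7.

n=0: pose=(3,3,E); sL=10/53, sR=10/49; mL=775/2597, mR=-10/53; mL+mR=285/2597 → advance +1; mR−mL=-1265/2597 → turn -1·90°
n=1: pose=(4,3,S); sL=40/197, sR=40/101; mL=9900/19897, mR=-40/197; mL+mR=5860/19897 → advance +1; mR−mL=-13940/19897 → turn -1·90°
n=2: pose=(4,2,W); sL=20/41, sR=4/9; mL=254/369, mR=-20/41; mL+mR=74/369 → advance +1; mR−mL=-434/369 → turn -1·90°
n=3: pose=(3,2,N); sL=40/97, sR=8/37; mL=1516/3589, mR=-40/97; mL+mR=36/3589 → advance +1; mR−mL=-2996/3589 → turn -1·90°
n=4: pose=(3,3,E); sL=10/53, sR=10/49; mL=775/2597, mR=-10/53; mL+mR=285/2597 → advance +1; mR−mL=-1265/2597 → turn -1·90°
n=5: pose=(4,3,S); sL=40/197, sR=40/101; mL=9900/19897, mR=-40/197; mL+mR=5860/19897 → advance +1; mR−mL=-13940/19897 → turn -1·90°
n=6: pose=(4,2,W); sL=20/41, sR=4/9; mL=254/369, mR=-20/41; mL+mR=74/369 → advance +1; mR−mL=-434/369 → turn -1·90°
n=7: pose=(3,2,N); sL=40/97, sR=8/37; mL=1516/3589, mR=-40/97; mL+mR=36/3589 → advance +1; mR−mL=-2996/3589 → turn -1·90°

0 10/53 10/49 775/2597 -10/53 3 3 E
1 40/197 40/101 9900/19897 -40/197 4 3 S
2 20/41 4/9 254/369 -20/41 4 2 W
3 40/97 8/37 1516/3589 -40/97 3 2 N
4 10/53 10/49 775/2597 -10/53 3 3 E
5 40/197 40/101 9900/19897 -40/197 4 3 S
6 20/41 4/9 254/369 -20/41 4 2 W
7 40/97 8/37 1516/3589 -40/97 3 2 N
final 3 3 E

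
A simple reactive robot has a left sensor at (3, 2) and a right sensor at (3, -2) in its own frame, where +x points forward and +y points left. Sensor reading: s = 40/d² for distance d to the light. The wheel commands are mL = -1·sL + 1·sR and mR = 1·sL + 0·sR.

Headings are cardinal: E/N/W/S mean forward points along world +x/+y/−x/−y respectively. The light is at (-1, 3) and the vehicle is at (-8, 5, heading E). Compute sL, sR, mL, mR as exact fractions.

left sensor world pos  = (-5, 7); dL² = 32
right sensor world pos = (-5, 3); dR² = 16
sL = 40/32 = 5/4
sR = 40/16 = 5/2
mL = -1·sL + 1·sR = 5/4
mR = 1·sL + 0·sR = 5/4

5/4 5/2 5/4 5/4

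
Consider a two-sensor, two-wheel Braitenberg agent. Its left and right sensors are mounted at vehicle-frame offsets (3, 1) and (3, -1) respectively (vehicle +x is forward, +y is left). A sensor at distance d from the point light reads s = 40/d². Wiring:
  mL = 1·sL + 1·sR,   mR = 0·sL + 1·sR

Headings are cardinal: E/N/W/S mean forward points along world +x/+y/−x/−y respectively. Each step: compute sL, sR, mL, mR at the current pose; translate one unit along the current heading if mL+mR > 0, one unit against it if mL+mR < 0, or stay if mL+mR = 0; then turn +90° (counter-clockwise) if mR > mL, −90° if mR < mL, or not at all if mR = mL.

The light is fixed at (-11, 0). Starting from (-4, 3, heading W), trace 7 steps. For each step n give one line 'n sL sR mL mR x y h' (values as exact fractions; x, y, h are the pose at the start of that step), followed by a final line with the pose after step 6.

0 2 5/4 13/4 5/4 -4 3 W
1 40/61 8/17 1168/1037 8/17 -5 3 N
2 20/53 4/9 392/477 4/9 -5 4 E
3 8/13 40/37 816/481 40/37 -4 4 S
4 2 5/4 13/4 5/4 -4 3 W
5 40/61 8/17 1168/1037 8/17 -5 3 N
6 20/53 4/9 392/477 4/9 -5 4 E
final -4 4 S

n=0: pose=(-4,3,W); sL=2, sR=5/4; mL=13/4, mR=5/4; mL+mR=9/2 → advance +1; mR−mL=-2 → turn -1·90°
n=1: pose=(-5,3,N); sL=40/61, sR=8/17; mL=1168/1037, mR=8/17; mL+mR=1656/1037 → advance +1; mR−mL=-40/61 → turn -1·90°
n=2: pose=(-5,4,E); sL=20/53, sR=4/9; mL=392/477, mR=4/9; mL+mR=604/477 → advance +1; mR−mL=-20/53 → turn -1·90°
n=3: pose=(-4,4,S); sL=8/13, sR=40/37; mL=816/481, mR=40/37; mL+mR=1336/481 → advance +1; mR−mL=-8/13 → turn -1·90°
n=4: pose=(-4,3,W); sL=2, sR=5/4; mL=13/4, mR=5/4; mL+mR=9/2 → advance +1; mR−mL=-2 → turn -1·90°
n=5: pose=(-5,3,N); sL=40/61, sR=8/17; mL=1168/1037, mR=8/17; mL+mR=1656/1037 → advance +1; mR−mL=-40/61 → turn -1·90°
n=6: pose=(-5,4,E); sL=20/53, sR=4/9; mL=392/477, mR=4/9; mL+mR=604/477 → advance +1; mR−mL=-20/53 → turn -1·90°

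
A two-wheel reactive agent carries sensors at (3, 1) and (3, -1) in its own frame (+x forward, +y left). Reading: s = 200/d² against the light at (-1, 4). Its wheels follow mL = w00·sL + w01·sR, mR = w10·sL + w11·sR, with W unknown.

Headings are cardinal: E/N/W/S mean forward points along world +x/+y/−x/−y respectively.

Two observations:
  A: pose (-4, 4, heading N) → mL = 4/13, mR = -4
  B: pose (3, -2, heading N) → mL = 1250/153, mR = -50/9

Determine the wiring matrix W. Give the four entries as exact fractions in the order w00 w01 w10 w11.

obs A: pose=(-4,4,N) → sL=8, sR=200/13, mL=4/13, mR=-4
obs B: pose=(3,-2,N) → sL=100/9, sR=100/17, mL=1250/153, mR=-50/9
sensor matrix S = [[8, 200/13], [100/9, 100/17]]; det S = -246400/1989
solve [mL_A; mL_B] = S·[w00; w01] and [mR_A; mR_B] = S·[w10; w11]:
  w00 = 1, w01 = -1/2, w10 = -1/2, w11 = 0

1 -1/2 -1/2 0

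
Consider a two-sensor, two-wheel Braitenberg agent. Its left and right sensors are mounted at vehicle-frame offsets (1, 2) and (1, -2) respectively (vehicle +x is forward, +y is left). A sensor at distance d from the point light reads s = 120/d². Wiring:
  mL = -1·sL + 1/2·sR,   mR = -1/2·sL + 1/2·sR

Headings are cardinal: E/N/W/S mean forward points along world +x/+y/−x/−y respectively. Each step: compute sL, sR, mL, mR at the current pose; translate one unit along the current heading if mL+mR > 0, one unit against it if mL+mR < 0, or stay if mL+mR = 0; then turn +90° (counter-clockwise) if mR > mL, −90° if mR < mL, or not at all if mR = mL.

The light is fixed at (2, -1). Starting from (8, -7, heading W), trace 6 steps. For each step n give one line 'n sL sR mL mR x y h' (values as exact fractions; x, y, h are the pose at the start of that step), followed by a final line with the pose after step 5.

n=0: pose=(8,-7,W); sL=120/89, sR=120/41; mL=420/3649, mR=2880/3649; mL+mR=3300/3649 → advance +1; mR−mL=60/89 → turn +1·90°
n=1: pose=(7,-7,S); sL=60/49, sR=60/29; mL=-270/1421, mR=600/1421; mL+mR=330/1421 → advance +1; mR−mL=30/49 → turn +1·90°
n=2: pose=(7,-8,E); sL=120/61, sR=40/39; mL=-3460/2379, mR=-1120/2379; mL+mR=-4580/2379 → advance -1; mR−mL=60/61 → turn +1·90°
n=3: pose=(6,-8,N); sL=3, sR=5/3; mL=-13/6, mR=-2/3; mL+mR=-17/6 → advance -1; mR−mL=3/2 → turn +1·90°
n=4: pose=(6,-9,W); sL=120/109, sR=8/3; mL=76/327, mR=256/327; mL+mR=332/327 → advance +1; mR−mL=60/109 → turn +1·90°
n=5: pose=(5,-9,S); sL=60/53, sR=60/41; mL=-870/2173, mR=360/2173; mL+mR=-510/2173 → advance -1; mR−mL=30/53 → turn +1·90°

0 120/89 120/41 420/3649 2880/3649 8 -7 W
1 60/49 60/29 -270/1421 600/1421 7 -7 S
2 120/61 40/39 -3460/2379 -1120/2379 7 -8 E
3 3 5/3 -13/6 -2/3 6 -8 N
4 120/109 8/3 76/327 256/327 6 -9 W
5 60/53 60/41 -870/2173 360/2173 5 -9 S
final 5 -8 E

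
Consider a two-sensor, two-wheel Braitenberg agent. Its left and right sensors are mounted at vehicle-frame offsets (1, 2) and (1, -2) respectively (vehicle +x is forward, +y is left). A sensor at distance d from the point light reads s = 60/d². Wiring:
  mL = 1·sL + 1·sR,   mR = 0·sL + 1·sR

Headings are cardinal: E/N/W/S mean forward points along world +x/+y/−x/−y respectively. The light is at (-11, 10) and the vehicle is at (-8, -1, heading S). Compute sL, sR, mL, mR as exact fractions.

left sensor world pos  = (-6, -2); dL² = 169
right sensor world pos = (-10, -2); dR² = 145
sL = 60/169 = 60/169
sR = 60/145 = 12/29
mL = 1·sL + 1·sR = 3768/4901
mR = 0·sL + 1·sR = 12/29

60/169 12/29 3768/4901 12/29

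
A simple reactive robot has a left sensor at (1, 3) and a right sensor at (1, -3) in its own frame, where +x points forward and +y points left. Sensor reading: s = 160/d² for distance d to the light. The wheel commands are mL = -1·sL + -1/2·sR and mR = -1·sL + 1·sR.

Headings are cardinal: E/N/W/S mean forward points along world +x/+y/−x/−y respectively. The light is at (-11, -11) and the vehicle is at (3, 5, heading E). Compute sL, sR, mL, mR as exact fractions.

80/293 80/197 -27480/57721 7680/57721

left sensor world pos  = (4, 8); dL² = 586
right sensor world pos = (4, 2); dR² = 394
sL = 160/586 = 80/293
sR = 160/394 = 80/197
mL = -1·sL + -1/2·sR = -27480/57721
mR = -1·sL + 1·sR = 7680/57721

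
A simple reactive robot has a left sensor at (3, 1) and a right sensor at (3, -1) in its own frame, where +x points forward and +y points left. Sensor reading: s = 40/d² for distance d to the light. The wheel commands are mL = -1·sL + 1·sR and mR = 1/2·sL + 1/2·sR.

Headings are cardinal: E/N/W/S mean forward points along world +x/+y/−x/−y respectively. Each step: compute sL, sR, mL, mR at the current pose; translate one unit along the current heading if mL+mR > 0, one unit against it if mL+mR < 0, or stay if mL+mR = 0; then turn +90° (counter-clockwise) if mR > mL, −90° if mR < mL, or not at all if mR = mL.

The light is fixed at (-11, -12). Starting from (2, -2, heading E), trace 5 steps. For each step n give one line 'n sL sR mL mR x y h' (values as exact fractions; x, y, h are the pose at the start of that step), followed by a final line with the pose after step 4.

n=0: pose=(2,-2,E); sL=40/377, sR=40/337; mL=1600/127049, mR=14280/127049; mL+mR=15880/127049 → advance +1; mR−mL=12680/127049 → turn +1·90°
n=1: pose=(3,-2,N); sL=20/169, sR=20/197; mL=-560/33293, mR=3660/33293; mL+mR=3100/33293 → advance +1; mR−mL=4220/33293 → turn +1·90°
n=2: pose=(3,-1,W); sL=40/221, sR=8/53; mL=-352/11713, mR=1944/11713; mL+mR=1592/11713 → advance +1; mR−mL=2296/11713 → turn +1·90°
n=3: pose=(2,-1,S); sL=2/13, sR=5/26; mL=1/26, mR=9/52; mL+mR=11/52 → advance +1; mR−mL=7/52 → turn +1·90°
n=4: pose=(2,-2,E); sL=40/377, sR=40/337; mL=1600/127049, mR=14280/127049; mL+mR=15880/127049 → advance +1; mR−mL=12680/127049 → turn +1·90°

0 40/377 40/337 1600/127049 14280/127049 2 -2 E
1 20/169 20/197 -560/33293 3660/33293 3 -2 N
2 40/221 8/53 -352/11713 1944/11713 3 -1 W
3 2/13 5/26 1/26 9/52 2 -1 S
4 40/377 40/337 1600/127049 14280/127049 2 -2 E
final 3 -2 N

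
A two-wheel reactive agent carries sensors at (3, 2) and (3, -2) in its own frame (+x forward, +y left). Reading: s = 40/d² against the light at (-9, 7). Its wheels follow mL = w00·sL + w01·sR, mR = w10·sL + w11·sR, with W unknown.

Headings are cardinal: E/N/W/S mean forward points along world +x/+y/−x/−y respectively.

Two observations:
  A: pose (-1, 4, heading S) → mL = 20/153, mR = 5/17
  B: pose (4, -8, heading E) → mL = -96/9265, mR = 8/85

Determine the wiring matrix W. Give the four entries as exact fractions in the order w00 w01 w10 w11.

-1/2 1/2 1 0

obs A: pose=(-1,4,S) → sL=5/17, sR=5/9, mL=20/153, mR=5/17
obs B: pose=(4,-8,E) → sL=8/85, sR=8/109, mL=-96/9265, mR=8/85
sensor matrix S = [[5/17, 5/9], [8/85, 8/109]]; det S = -512/16677
solve [mL_A; mL_B] = S·[w00; w01] and [mR_A; mR_B] = S·[w10; w11]:
  w00 = -1/2, w01 = 1/2, w10 = 1, w11 = 0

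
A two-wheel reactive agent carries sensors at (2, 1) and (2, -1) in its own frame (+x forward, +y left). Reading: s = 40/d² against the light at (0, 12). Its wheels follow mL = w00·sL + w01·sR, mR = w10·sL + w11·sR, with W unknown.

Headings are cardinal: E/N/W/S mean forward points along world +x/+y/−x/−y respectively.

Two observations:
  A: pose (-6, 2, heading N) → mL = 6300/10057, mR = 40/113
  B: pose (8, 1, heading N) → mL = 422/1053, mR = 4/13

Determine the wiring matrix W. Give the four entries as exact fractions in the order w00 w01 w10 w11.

obs A: pose=(-6,2,N) → sL=40/113, sR=40/89, mL=6300/10057, mR=40/113
obs B: pose=(8,1,N) → sL=4/13, sR=20/81, mL=422/1053, mR=4/13
sensor matrix S = [[40/113, 40/89], [4/13, 20/81]]; det S = -538880/10590021
solve [mL_A; mL_B] = S·[w00; w01] and [mR_A; mR_B] = S·[w10; w11]:
  w00 = 1/2, w01 = 1, w10 = 1, w11 = 0

1/2 1 1 0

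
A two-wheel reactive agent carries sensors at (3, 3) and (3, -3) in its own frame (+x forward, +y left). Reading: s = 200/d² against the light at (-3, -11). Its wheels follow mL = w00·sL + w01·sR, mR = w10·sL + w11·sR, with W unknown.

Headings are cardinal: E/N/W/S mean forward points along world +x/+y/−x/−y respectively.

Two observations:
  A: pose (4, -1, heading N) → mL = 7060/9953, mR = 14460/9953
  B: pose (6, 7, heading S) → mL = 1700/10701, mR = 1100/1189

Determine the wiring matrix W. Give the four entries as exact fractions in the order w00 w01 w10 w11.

obs A: pose=(4,-1,N) → sL=40/37, sR=200/269, mL=7060/9953, mR=14460/9953
obs B: pose=(6,7,S) → sL=200/369, sR=200/261, mL=1700/10701, mR=1100/1189
sensor matrix S = [[40/37, 200/269], [200/369, 200/261]]; det S = 15104000/35502351
solve [mL_A; mL_B] = S·[w00; w01] and [mR_A; mR_B] = S·[w10; w11]:
  w00 = 1, w01 = -1/2, w10 = 1, w11 = 1/2

1 -1/2 1 1/2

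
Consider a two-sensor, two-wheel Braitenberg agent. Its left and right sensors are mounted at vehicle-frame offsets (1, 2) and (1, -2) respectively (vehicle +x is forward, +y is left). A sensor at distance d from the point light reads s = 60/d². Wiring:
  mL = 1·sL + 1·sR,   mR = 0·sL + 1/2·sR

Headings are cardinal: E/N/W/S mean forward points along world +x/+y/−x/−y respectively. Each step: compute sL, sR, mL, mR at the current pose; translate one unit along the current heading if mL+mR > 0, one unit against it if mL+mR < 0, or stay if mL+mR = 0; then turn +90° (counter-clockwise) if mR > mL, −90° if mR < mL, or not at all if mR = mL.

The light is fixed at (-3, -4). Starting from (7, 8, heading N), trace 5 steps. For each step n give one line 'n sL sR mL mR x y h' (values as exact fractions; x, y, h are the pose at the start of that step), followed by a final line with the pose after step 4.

0 60/233 60/313 32760/72929 30/313 7 8 N
1 30/173 30/121 8820/20933 15/121 7 9 E
2 60/313 4/15 2152/4695 2/15 8 9 S
3 3/10 15/74 93/185 15/148 8 8 W
4 60/233 60/313 32760/72929 30/313 7 8 N
final 7 9 E

n=0: pose=(7,8,N); sL=60/233, sR=60/313; mL=32760/72929, mR=30/313; mL+mR=39750/72929 → advance +1; mR−mL=-25770/72929 → turn -1·90°
n=1: pose=(7,9,E); sL=30/173, sR=30/121; mL=8820/20933, mR=15/121; mL+mR=11415/20933 → advance +1; mR−mL=-6225/20933 → turn -1·90°
n=2: pose=(8,9,S); sL=60/313, sR=4/15; mL=2152/4695, mR=2/15; mL+mR=926/1565 → advance +1; mR−mL=-1526/4695 → turn -1·90°
n=3: pose=(8,8,W); sL=3/10, sR=15/74; mL=93/185, mR=15/148; mL+mR=447/740 → advance +1; mR−mL=-297/740 → turn -1·90°
n=4: pose=(7,8,N); sL=60/233, sR=60/313; mL=32760/72929, mR=30/313; mL+mR=39750/72929 → advance +1; mR−mL=-25770/72929 → turn -1·90°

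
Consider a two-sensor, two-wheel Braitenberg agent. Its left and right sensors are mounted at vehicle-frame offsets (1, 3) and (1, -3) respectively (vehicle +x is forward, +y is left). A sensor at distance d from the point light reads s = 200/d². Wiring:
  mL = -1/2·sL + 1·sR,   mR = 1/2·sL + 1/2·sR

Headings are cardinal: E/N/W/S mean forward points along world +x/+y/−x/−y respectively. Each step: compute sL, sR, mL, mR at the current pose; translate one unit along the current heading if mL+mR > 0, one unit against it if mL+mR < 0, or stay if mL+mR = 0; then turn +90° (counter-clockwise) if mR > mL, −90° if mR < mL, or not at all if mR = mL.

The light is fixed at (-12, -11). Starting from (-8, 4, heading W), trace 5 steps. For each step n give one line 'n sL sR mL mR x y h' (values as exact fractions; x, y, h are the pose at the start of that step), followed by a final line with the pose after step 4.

n=0: pose=(-8,4,W); sL=200/153, sR=200/333; mL=-100/1887, mR=600/629; mL+mR=100/111 → advance +1; mR−mL=1900/1887 → turn +1·90°
n=1: pose=(-9,4,S); sL=25/29, sR=50/49; mL=1675/2842, mR=2675/2842; mL+mR=75/49 → advance +1; mR−mL=500/1421 → turn +1·90°
n=2: pose=(-9,3,E); sL=40/61, sR=200/137; mL=9460/8357, mR=8840/8357; mL+mR=300/137 → advance +1; mR−mL=-620/8357 → turn -1·90°
n=3: pose=(-8,3,S); sL=100/109, sR=20/17; mL=1330/1853, mR=1940/1853; mL+mR=30/17 → advance +1; mR−mL=610/1853 → turn +1·90°
n=4: pose=(-8,2,E); sL=200/281, sR=8/5; mL=1748/1405, mR=1624/1405; mL+mR=12/5 → advance +1; mR−mL=-124/1405 → turn -1·90°

0 200/153 200/333 -100/1887 600/629 -8 4 W
1 25/29 50/49 1675/2842 2675/2842 -9 4 S
2 40/61 200/137 9460/8357 8840/8357 -9 3 E
3 100/109 20/17 1330/1853 1940/1853 -8 3 S
4 200/281 8/5 1748/1405 1624/1405 -8 2 E
final -7 2 S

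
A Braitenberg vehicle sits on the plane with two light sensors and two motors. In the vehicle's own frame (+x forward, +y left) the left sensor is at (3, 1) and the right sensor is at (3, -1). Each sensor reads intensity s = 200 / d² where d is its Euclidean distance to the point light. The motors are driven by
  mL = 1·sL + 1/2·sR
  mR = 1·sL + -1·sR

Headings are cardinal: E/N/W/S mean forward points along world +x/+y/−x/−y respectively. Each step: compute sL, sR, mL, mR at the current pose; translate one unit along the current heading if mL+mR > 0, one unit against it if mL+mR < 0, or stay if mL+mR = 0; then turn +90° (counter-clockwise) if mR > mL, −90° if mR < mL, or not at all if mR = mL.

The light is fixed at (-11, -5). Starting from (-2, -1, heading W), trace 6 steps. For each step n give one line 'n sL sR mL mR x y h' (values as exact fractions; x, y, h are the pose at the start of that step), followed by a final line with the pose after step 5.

n=0: pose=(-2,-1,W); sL=40/9, sR=200/61; mL=3340/549, mR=640/549; mL+mR=3980/549 → advance +1; mR−mL=-300/61 → turn -1·90°
n=1: pose=(-3,-1,N); sL=100/49, sR=20/13; mL=1790/637, mR=320/637; mL+mR=2110/637 → advance +1; mR−mL=-30/13 → turn -1·90°
n=2: pose=(-3,0,E); sL=200/157, sR=200/137; mL=43100/21509, mR=-4000/21509; mL+mR=39100/21509 → advance +1; mR−mL=-300/137 → turn -1·90°
n=3: pose=(-2,0,S); sL=25/13, sR=50/17; mL=750/221, mR=-225/221; mL+mR=525/221 → advance +1; mR−mL=-75/17 → turn -1·90°
n=4: pose=(-2,-1,W); sL=40/9, sR=200/61; mL=3340/549, mR=640/549; mL+mR=3980/549 → advance +1; mR−mL=-300/61 → turn -1·90°
n=5: pose=(-3,-1,N); sL=100/49, sR=20/13; mL=1790/637, mR=320/637; mL+mR=2110/637 → advance +1; mR−mL=-30/13 → turn -1·90°

0 40/9 200/61 3340/549 640/549 -2 -1 W
1 100/49 20/13 1790/637 320/637 -3 -1 N
2 200/157 200/137 43100/21509 -4000/21509 -3 0 E
3 25/13 50/17 750/221 -225/221 -2 0 S
4 40/9 200/61 3340/549 640/549 -2 -1 W
5 100/49 20/13 1790/637 320/637 -3 -1 N
final -3 0 E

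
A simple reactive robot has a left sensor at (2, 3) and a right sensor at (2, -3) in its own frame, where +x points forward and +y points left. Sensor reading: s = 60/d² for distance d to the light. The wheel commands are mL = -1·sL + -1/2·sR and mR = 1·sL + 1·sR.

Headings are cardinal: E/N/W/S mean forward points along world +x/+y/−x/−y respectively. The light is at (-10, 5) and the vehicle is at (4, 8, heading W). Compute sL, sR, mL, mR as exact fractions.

left sensor world pos  = (2, 5); dL² = 144
right sensor world pos = (2, 11); dR² = 180
sL = 60/144 = 5/12
sR = 60/180 = 1/3
mL = -1·sL + -1/2·sR = -7/12
mR = 1·sL + 1·sR = 3/4

5/12 1/3 -7/12 3/4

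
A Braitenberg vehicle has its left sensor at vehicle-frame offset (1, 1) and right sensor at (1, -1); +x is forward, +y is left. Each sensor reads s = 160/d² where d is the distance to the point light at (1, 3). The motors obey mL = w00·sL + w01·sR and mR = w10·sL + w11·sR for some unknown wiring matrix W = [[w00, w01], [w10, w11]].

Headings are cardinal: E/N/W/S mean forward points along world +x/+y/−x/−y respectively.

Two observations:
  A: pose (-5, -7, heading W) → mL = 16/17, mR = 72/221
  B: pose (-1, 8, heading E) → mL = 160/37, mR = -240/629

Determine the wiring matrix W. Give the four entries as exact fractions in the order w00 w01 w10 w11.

1 0 1 -1/2

obs A: pose=(-5,-7,W) → sL=16/17, sR=16/13, mL=16/17, mR=72/221
obs B: pose=(-1,8,E) → sL=160/37, sR=160/17, mL=160/37, mR=-240/629
sensor matrix S = [[16/17, 16/13], [160/37, 160/17]]; det S = 491520/139009
solve [mL_A; mL_B] = S·[w00; w01] and [mR_A; mR_B] = S·[w10; w11]:
  w00 = 1, w01 = 0, w10 = 1, w11 = -1/2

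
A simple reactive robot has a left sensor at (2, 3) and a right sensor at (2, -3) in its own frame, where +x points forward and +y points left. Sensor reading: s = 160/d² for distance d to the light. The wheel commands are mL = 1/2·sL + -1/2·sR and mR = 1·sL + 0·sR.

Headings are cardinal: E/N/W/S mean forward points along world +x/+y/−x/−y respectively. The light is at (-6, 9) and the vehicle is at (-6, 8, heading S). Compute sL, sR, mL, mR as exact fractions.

left sensor world pos  = (-3, 6); dL² = 18
right sensor world pos = (-9, 6); dR² = 18
sL = 160/18 = 80/9
sR = 160/18 = 80/9
mL = 1/2·sL + -1/2·sR = 0
mR = 1·sL + 0·sR = 80/9

80/9 80/9 0 80/9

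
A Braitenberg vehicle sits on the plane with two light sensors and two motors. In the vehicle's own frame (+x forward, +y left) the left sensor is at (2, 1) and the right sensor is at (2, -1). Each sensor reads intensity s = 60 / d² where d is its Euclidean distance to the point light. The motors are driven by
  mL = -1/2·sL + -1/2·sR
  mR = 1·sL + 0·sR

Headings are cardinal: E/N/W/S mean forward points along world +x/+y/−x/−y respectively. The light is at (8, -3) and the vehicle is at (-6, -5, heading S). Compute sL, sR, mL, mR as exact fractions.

left sensor world pos  = (-5, -7); dL² = 185
right sensor world pos = (-7, -7); dR² = 241
sL = 60/185 = 12/37
sR = 60/241 = 60/241
mL = -1/2·sL + -1/2·sR = -2556/8917
mR = 1·sL + 0·sR = 12/37

12/37 60/241 -2556/8917 12/37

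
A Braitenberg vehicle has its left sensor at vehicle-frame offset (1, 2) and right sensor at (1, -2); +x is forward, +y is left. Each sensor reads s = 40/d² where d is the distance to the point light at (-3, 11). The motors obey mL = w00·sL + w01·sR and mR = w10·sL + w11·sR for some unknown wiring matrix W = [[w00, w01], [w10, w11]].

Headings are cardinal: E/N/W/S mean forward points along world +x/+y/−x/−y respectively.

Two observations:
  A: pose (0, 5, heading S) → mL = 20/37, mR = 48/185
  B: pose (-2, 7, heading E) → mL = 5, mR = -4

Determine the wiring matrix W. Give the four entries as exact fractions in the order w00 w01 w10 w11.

obs A: pose=(0,5,S) → sL=20/37, sR=4/5, mL=20/37, mR=48/185
obs B: pose=(-2,7,E) → sL=5, sR=1, mL=5, mR=-4
sensor matrix S = [[20/37, 4/5], [5, 1]]; det S = -128/37
solve [mL_A; mL_B] = S·[w00; w01] and [mR_A; mR_B] = S·[w10; w11]:
  w00 = 1, w01 = 0, w10 = -1, w11 = 1

1 0 -1 1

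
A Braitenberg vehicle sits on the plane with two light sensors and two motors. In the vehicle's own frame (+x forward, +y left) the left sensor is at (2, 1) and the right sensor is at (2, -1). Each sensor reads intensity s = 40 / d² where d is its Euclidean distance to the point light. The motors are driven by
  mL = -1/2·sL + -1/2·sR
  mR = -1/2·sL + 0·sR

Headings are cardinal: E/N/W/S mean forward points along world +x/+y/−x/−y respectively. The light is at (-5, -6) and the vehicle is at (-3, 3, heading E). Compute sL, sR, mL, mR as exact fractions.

left sensor world pos  = (-1, 4); dL² = 116
right sensor world pos = (-1, 2); dR² = 80
sL = 40/116 = 10/29
sR = 40/80 = 1/2
mL = -1/2·sL + -1/2·sR = -49/116
mR = -1/2·sL + 0·sR = -5/29

10/29 1/2 -49/116 -5/29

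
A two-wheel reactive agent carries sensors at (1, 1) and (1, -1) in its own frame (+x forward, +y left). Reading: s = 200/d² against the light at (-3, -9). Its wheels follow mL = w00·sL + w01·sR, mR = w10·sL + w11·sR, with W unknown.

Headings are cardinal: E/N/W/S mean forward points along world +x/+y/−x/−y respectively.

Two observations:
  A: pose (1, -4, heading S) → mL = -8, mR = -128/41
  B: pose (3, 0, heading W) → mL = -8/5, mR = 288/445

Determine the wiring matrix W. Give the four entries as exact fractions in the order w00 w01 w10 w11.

obs A: pose=(1,-4,S) → sL=200/41, sR=8, mL=-8, mR=-128/41
obs B: pose=(3,0,W) → sL=200/89, sR=8/5, mL=-8/5, mR=288/445
sensor matrix S = [[200/41, 8], [200/89, 8/5]]; det S = -37120/3649
solve [mL_A; mL_B] = S·[w00; w01] and [mR_A; mR_B] = S·[w10; w11]:
  w00 = 0, w01 = -1, w10 = 1, w11 = -1

0 -1 1 -1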